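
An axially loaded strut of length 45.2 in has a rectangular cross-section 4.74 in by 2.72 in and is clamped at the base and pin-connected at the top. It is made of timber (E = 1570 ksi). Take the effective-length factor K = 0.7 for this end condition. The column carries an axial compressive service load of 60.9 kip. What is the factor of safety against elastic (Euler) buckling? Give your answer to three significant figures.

Buckling occurs about the weak axis: I_min = h·b³/12 with b = 2.72 in (the shorter side).
I_min = 4.74×2.72³/12 = 7.949 in⁴
Effective length L_e = K·L = 0.7 × 45.2 = 31.64 in
P_cr = π²EI / L_e² = π² × 1570×10³ × 7.949 / 31.64² = 1.230×10^5 lb
Factor of safety n = P_cr / P = 123.04 / 60.9 = 2.02

n ≈ 2.02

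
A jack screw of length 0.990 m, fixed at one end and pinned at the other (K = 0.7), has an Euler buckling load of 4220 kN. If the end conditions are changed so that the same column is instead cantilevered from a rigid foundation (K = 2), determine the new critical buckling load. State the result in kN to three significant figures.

P_cr ≈ 517 kN

P_cr ∝ 1/K², so P_cr,new = P_cr,old × (K_old/K_new)² = 4220 × (0.7/2)²
= 4220 × 0.1225 = 517 kN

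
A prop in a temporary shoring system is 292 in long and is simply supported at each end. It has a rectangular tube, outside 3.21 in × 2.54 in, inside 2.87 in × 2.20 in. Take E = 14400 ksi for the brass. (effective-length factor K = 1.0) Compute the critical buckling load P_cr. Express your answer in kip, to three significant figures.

Weak-axis I_min = (h_o·b_o³ − h_i·b_i³)/12 with b_o = 2.54, b_i = 2.200 in (shorter outer/inner sides).
I_min = (3.21×2.54³ − 2.870×2.200³)/12 = 1.837 in⁴
Effective length L_e = K·L = 1 × 292 = 292.0 in
P_cr = π²EI / L_e² = π² × 14400×10³ × 1.837 / 292.0² = 3.062×10^3 lb

P_cr ≈ 3.06 kip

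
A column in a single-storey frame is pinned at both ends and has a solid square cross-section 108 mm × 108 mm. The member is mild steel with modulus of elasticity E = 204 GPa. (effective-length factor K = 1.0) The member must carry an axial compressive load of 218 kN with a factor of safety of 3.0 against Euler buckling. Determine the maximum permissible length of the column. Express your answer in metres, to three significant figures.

L_max ≈ 5.91 m

I = a⁴/12 = 108⁴/12 = 1.134×10^7 mm⁴
I = 1.134×10^-5 m⁴
Required critical load P_cr = n·P = 3.0 × 218 = 654.0 kN = 6.540×10^5 N
From P_cr = π²EI/(K·L)²:  L = (1/K)·√(π²EI/P_cr) = (1/1)·√(π²×2.04×10^11×1.134×10^-5/6.540×10^5)
L = 5.91 m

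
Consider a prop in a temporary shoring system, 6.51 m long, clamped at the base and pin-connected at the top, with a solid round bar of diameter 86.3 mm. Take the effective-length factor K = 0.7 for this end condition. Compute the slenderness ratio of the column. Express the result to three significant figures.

I = πd⁴/64 = π×86.3⁴/64 = 2.723×10^6 mm⁴
A = 5.849×10^3 mm²;  r_min = √(I/A) = √(2.723×10^6/5.849×10^3) = 21.57 mm
L_e = K·L = 0.7 × 6.51 m = 4.557 m = 4557.0 mm
λ = L_e / r_min = 4557.0 / 21.57 = 211

λ ≈ 211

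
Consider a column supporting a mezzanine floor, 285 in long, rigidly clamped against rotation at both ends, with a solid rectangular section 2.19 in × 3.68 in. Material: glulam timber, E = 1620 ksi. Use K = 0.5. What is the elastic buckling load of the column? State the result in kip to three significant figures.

P_cr ≈ 2.54 kip

Buckling occurs about the weak axis: I_min = h·b³/12 with b = 2.19 in (the shorter side).
I_min = 3.68×2.19³/12 = 3.221 in⁴
Effective length L_e = K·L = 0.5 × 285 = 142.5 in
P_cr = π²EI / L_e² = π² × 1620×10³ × 3.221 / 142.5² = 2.536×10^3 lb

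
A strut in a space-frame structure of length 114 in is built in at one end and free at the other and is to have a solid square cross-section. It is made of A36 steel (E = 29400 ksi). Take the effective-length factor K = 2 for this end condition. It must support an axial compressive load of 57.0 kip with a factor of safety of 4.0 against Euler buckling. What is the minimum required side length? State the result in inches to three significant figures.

Required P_cr = n·P = 4.0 × 57.0 = 228.0 kip
L_e = K·L = 2 × 114 = 228.0 in
Required I = P_cr·L_e²/(π²E) = 2.280×10^5 × 228.0² / (π² × 2.94×10^7) = 40.85 in⁴
Solid square: I = a⁴/12  ⇒  a = (12I)^(1/4) = (12×40.85)^(1/4) = 4.71 in

a ≈ 4.71 in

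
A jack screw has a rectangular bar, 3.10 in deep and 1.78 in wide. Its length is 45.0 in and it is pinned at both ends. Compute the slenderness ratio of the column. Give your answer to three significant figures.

λ ≈ 87.6

Buckling occurs about the weak axis: I_min = h·b³/12 with b = 1.78 in (the shorter side).
I_min = 3.10×1.78³/12 = 1.457 in⁴
A = 5.518 in²;  r_min = √(I/A) = √(1.457/5.518) = 0.5138 in
L_e = K·L = 1 × 45.0 = 45.00 in
λ = L_e / r_min = 45.000 / 0.5138 = 87.6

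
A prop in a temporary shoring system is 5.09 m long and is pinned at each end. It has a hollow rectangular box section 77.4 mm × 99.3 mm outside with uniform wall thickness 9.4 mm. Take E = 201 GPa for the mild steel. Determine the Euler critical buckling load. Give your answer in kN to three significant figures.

Inner dimensions: h_i = 99.3 − 2×9.4 = 80.50 mm, b_i = 77.4 − 2×9.4 = 58.60 mm
Weak-axis I_min = (h_o·b_o³ − h_i·b_i³)/12 with b_o = 77.4, b_i = 58.60 mm (shorter outer/inner sides).
I_min = (99.3×77.4³ − 80.50×58.60³)/12 = 2.487×10^6 mm⁴
I = 2.487×10^6 mm⁴ = 2.487×10^-6 m⁴
Effective length L_e = K·L = 1 × 5.09 = 5.090 m
P_cr = π²EI / L_e² = π² × 201×10⁹ × 2.487×10^-6 / 5.090² = 1.904×10^5 N

P_cr ≈ 190 kN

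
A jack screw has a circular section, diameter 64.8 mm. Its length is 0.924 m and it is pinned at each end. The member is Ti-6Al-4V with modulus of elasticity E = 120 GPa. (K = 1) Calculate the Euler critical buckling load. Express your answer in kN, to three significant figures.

I = πd⁴/64 = π×64.8⁴/64 = 8.655×10^5 mm⁴
I = 8.655×10^5 mm⁴ = 8.655×10^-7 m⁴
Effective length L_e = K·L = 1 × 0.924 = 0.9240 m
P_cr = π²EI / L_e² = π² × 120×10⁹ × 8.655×10^-7 / 0.9240² = 1.201×10^6 N

P_cr ≈ 1200 kN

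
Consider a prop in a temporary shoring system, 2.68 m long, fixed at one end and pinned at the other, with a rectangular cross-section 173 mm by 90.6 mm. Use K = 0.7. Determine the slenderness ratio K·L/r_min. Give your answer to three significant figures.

λ ≈ 71.7

For a rectangle r_min = b/√12 = 90.6/√12 = 26.15 mm
L_e = K·L = 0.7 × 2.68 m = 1.876 m = 1876.0 mm
λ = L_e / r_min = 1876.0 / 26.15 = 71.7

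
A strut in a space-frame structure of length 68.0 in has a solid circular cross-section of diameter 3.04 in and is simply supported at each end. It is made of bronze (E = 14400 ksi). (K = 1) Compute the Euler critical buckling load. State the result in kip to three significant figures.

P_cr ≈ 129 kip

I = πd⁴/64 = π×3.04⁴/64 = 4.192 in⁴
Effective length L_e = K·L = 1 × 68.0 = 68.00 in
P_cr = π²EI / L_e² = π² × 14400×10³ × 4.192 / 68.00² = 1.289×10^5 lb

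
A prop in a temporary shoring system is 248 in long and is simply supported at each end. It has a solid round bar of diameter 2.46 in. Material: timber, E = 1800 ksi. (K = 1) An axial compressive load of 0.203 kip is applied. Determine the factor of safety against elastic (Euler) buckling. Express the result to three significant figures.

I = πd⁴/64 = π×2.46⁴/64 = 1.798 in⁴
Effective length L_e = K·L = 1 × 248 = 248.0 in
P_cr = π²EI / L_e² = π² × 1800×10³ × 1.798 / 248.0² = 519.3 lb
Factor of safety n = P_cr / P = 0.51925 / 0.203 = 2.56

n ≈ 2.56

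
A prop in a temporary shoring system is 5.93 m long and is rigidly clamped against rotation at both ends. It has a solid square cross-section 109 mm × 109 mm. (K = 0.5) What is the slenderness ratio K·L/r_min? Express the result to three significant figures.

λ ≈ 94.2

I = a⁴/12 = 109⁴/12 = 1.176×10^7 mm⁴
A = 1.188×10^4 mm²;  r_min = √(I/A) = √(1.176×10^7/1.188×10^4) = 31.47 mm
L_e = K·L = 0.5 × 5.93 m = 2.965 m = 2965.0 mm
λ = L_e / r_min = 2965.0 / 31.47 = 94.2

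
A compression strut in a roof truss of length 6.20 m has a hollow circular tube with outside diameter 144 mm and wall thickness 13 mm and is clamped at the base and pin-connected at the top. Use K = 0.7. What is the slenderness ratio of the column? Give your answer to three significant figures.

λ ≈ 93.2

Inner diameter d_i = 144 − 2×13 = 118.0 mm
I = π(d_o⁴ − d_i⁴)/64 = π(144⁴ − 118.0⁴)/64 = 1.159×10^7 mm⁴
A = 5.350×10^3 mm²;  r_min = √(I/A) = √(1.159×10^7/5.350×10^3) = 46.54 mm
L_e = K·L = 0.7 × 6.20 m = 4.340 m = 4340.0 mm
λ = L_e / r_min = 4340.0 / 46.54 = 93.2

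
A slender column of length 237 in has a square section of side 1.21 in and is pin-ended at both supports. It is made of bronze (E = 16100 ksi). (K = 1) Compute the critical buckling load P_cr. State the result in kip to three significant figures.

P_cr ≈ 0.505 kip

I = a⁴/12 = 1.21⁴/12 = 0.1786 in⁴
Effective length L_e = K·L = 1 × 237 = 237.0 in
P_cr = π²EI / L_e² = π² × 16100×10³ × 0.1786 / 237.0² = 505.3 lb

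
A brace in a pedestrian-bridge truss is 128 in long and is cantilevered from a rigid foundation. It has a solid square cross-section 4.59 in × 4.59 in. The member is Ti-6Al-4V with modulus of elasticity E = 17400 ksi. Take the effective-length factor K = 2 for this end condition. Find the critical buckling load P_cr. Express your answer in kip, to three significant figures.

I = a⁴/12 = 4.59⁴/12 = 36.99 in⁴
Effective length L_e = K·L = 2 × 128 = 256.0 in
P_cr = π²EI / L_e² = π² × 17400×10³ × 36.99 / 256.0² = 9.693×10^4 lb

P_cr ≈ 96.9 kip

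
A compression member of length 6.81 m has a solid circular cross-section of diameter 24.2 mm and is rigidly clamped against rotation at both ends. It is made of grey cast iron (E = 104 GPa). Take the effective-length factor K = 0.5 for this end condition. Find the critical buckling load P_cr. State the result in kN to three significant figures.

P_cr ≈ 1.49 kN

I = πd⁴/64 = π×24.2⁴/64 = 1.684×10^4 mm⁴
I = 1.684×10^4 mm⁴ = 1.684×10^-8 m⁴
Effective length L_e = K·L = 0.5 × 6.81 = 3.405 m
P_cr = π²EI / L_e² = π² × 104×10⁹ × 1.684×10^-8 / 3.405² = 1.490×10^3 N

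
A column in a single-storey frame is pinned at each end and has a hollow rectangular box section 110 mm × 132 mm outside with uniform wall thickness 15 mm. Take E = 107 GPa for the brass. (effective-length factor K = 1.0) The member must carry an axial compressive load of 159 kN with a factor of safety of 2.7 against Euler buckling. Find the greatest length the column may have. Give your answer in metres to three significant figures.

L_max ≈ 5.03 m

Inner dimensions: h_i = 132 − 2×15 = 102.0 mm, b_i = 110 − 2×15 = 80.00 mm
Weak-axis I_min = (h_o·b_o³ − h_i·b_i³)/12 with b_o = 110, b_i = 80.00 mm (shorter outer/inner sides).
I_min = (132×110³ − 102.0×80.00³)/12 = 1.029×10^7 mm⁴
I = 1.029×10^-5 m⁴
Required critical load P_cr = n·P = 2.7 × 159 = 429.3 kN = 4.293×10^5 N
From P_cr = π²EI/(K·L)²:  L = (1/K)·√(π²EI/P_cr) = (1/1)·√(π²×1.07×10^11×1.029×10^-5/4.293×10^5)
L = 5.03 m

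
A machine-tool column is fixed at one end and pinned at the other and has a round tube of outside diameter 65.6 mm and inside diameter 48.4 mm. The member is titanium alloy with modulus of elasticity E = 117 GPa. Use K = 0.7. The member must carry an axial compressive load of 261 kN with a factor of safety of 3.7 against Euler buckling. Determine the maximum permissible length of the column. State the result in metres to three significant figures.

d_o = 65.6 mm, d_i = 48.4 mm
I = π(d_o⁴ − d_i⁴)/64 = π(65.6⁴ − 48.40⁴)/64 = 6.397×10^5 mm⁴
I = 6.397×10^-7 m⁴
Required critical load P_cr = n·P = 3.7 × 261 = 965.7 kN = 9.657×10^5 N
From P_cr = π²EI/(K·L)²:  L = (1/K)·√(π²EI/P_cr) = (1/0.7)·√(π²×1.17×10^11×6.397×10^-7/9.657×10^5)
L = 1.25 m

L_max ≈ 1.25 m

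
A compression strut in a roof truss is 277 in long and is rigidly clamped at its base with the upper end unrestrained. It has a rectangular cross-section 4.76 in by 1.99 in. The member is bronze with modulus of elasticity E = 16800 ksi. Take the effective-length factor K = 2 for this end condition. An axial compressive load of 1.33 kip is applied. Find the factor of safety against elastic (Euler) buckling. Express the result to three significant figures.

n ≈ 1.27

Buckling occurs about the weak axis: I_min = h·b³/12 with b = 1.99 in (the shorter side).
I_min = 4.76×1.99³/12 = 3.126 in⁴
Effective length L_e = K·L = 2 × 277 = 554.0 in
P_cr = π²EI / L_e² = π² × 16800×10³ × 3.126 / 554.0² = 1.689×10^3 lb
Factor of safety n = P_cr / P = 1.6888 / 1.33 = 1.27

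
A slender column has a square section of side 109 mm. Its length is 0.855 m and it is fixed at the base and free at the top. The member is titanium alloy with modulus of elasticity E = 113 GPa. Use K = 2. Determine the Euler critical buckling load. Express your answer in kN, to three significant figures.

I = a⁴/12 = 109⁴/12 = 1.176×10^7 mm⁴
I = 1.176×10^7 mm⁴ = 1.176×10^-5 m⁴
Effective length L_e = K·L = 2 × 0.855 = 1.710 m
P_cr = π²EI / L_e² = π² × 113×10⁹ × 1.176×10^-5 / 1.710² = 4.487×10^6 N

P_cr ≈ 4490 kN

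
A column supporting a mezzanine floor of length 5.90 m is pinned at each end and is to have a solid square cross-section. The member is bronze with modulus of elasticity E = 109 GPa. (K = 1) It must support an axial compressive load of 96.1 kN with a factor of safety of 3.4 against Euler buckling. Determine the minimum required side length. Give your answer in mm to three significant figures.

a ≈ 106 mm

Required P_cr = n·P = 3.4 × 96.1 = 326.7 kN
L_e = K·L = 1 × 5.90 = 5.900 m
Required I = P_cr·L_e²/(π²E) = 3.267×10^5 × 5.900² / (π² × 1.09×10^11) = 1.057×10^-5 m⁴
I_req = 1.057×10^7 mm⁴
Solid square: I = a⁴/12  ⇒  a = (12I)^(1/4) = (12×1.057×10^7)^(1/4) = 106 mm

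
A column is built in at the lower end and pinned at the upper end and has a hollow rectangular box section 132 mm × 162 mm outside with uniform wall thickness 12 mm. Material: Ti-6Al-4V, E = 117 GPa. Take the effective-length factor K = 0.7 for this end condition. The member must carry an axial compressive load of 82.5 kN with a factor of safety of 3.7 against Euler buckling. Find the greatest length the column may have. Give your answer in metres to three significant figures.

Inner dimensions: h_i = 162 − 2×12 = 138.0 mm, b_i = 132 − 2×12 = 108.0 mm
Weak-axis I_min = (h_o·b_o³ − h_i·b_i³)/12 with b_o = 132, b_i = 108.0 mm (shorter outer/inner sides).
I_min = (162×132³ − 138.0×108.0³)/12 = 1.656×10^7 mm⁴
I = 1.656×10^-5 m⁴
Required critical load P_cr = n·P = 3.7 × 82.5 = 305.2 kN = 3.053×10^5 N
From P_cr = π²EI/(K·L)²:  L = (1/K)·√(π²EI/P_cr) = (1/0.7)·√(π²×1.17×10^11×1.656×10^-5/3.053×10^5)
L = 11.3 m

L_max ≈ 11.3 m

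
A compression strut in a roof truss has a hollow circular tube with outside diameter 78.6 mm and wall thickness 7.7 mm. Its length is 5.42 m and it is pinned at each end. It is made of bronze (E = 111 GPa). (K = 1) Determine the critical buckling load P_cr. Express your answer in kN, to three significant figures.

Inner diameter d_i = 78.6 − 2×7.7 = 63.20 mm
I = π(d_o⁴ − d_i⁴)/64 = π(78.6⁴ − 63.20⁴)/64 = 1.090×10^6 mm⁴
I = 1.090×10^6 mm⁴ = 1.090×10^-6 m⁴
Effective length L_e = K·L = 1 × 5.42 = 5.420 m
P_cr = π²EI / L_e² = π² × 111×10⁹ × 1.090×10^-6 / 5.420² = 4.066×10^4 N

P_cr ≈ 40.7 kN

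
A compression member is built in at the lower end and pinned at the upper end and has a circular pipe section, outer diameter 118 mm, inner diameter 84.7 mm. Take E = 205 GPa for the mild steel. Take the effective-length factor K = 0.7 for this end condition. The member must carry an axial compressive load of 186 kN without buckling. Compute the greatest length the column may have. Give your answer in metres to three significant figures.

d_o = 118 mm, d_i = 84.7 mm
I = π(d_o⁴ − d_i⁴)/64 = π(118⁴ − 84.70⁴)/64 = 6.991×10^6 mm⁴
I = 6.991×10^-6 m⁴
At the buckling limit P_cr = P = 1.860×10^5 N
From P_cr = π²EI/(K·L)²:  L = (1/K)·√(π²EI/P_cr) = (1/0.7)·√(π²×2.05×10^11×6.991×10^-6/1.860×10^5)
L = 12.5 m

L_max ≈ 12.5 m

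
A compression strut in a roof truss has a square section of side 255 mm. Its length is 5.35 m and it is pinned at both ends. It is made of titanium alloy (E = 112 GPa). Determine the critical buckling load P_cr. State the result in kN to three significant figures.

I = a⁴/12 = 255⁴/12 = 3.524×10^8 mm⁴
I = 3.524×10^8 mm⁴ = 3.524×10^-4 m⁴
Effective length L_e = K·L = 1 × 5.35 = 5.350 m
P_cr = π²EI / L_e² = π² × 112×10⁹ × 3.524×10^-4 / 5.350² = 1.361×10^7 N

P_cr ≈ 13600 kN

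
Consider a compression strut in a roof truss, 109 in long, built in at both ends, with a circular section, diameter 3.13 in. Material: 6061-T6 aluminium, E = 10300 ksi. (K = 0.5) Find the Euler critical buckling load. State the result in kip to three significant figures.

I = πd⁴/64 = π×3.13⁴/64 = 4.711 in⁴
Effective length L_e = K·L = 0.5 × 109 = 54.50 in
P_cr = π²EI / L_e² = π² × 10300×10³ × 4.711 / 54.50² = 1.612×10^5 lb

P_cr ≈ 161 kip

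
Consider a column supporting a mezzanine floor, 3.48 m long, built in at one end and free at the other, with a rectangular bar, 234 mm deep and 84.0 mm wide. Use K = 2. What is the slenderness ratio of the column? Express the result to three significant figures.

λ ≈ 287

For a rectangle r_min = b/√12 = 84.0/√12 = 24.25 mm
L_e = K·L = 2 × 3.48 m = 6.960 m = 6960.0 mm
λ = L_e / r_min = 6960.0 / 24.25 = 287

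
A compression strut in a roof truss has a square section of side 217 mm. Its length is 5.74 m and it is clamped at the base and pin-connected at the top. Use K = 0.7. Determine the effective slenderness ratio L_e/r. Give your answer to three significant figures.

I = a⁴/12 = 217⁴/12 = 1.848×10^8 mm⁴
A = 4.709×10^4 mm²;  r_min = √(I/A) = √(1.848×10^8/4.709×10^4) = 62.64 mm
L_e = K·L = 0.7 × 5.74 m = 4.018 m = 4018.0 mm
λ = L_e / r_min = 4018.0 / 62.64 = 64.1

λ ≈ 64.1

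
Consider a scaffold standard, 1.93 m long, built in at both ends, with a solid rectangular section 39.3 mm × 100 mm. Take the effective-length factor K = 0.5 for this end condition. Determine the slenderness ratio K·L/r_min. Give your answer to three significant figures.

For a rectangle r_min = b/√12 = 39.3/√12 = 11.34 mm
L_e = K·L = 0.5 × 1.93 m = 0.9650 m = 965.00 mm
λ = L_e / r_min = 965.00 / 11.34 = 85.1

λ ≈ 85.1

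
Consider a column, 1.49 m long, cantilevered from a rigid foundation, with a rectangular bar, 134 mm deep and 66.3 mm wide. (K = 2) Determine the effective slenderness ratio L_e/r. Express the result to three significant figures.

Buckling occurs about the weak axis: I_min = h·b³/12 with b = 66.3 mm (the shorter side).
I_min = 134×66.3³/12 = 3.254×10^6 mm⁴
A = 8.884×10^3 mm²;  r_min = √(I/A) = √(3.254×10^6/8.884×10^3) = 19.14 mm
L_e = K·L = 2 × 1.49 m = 2.980 m = 2980.0 mm
λ = L_e / r_min = 2980.0 / 19.14 = 156

λ ≈ 156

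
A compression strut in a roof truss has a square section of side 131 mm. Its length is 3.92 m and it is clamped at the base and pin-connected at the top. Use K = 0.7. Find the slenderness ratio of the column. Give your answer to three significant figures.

λ ≈ 72.6

For a square r = a/√12 = 131/√12 = 37.82 mm
L_e = K·L = 0.7 × 3.92 m = 2.744 m = 2744.0 mm
λ = L_e / r_min = 2744.0 / 37.82 = 72.6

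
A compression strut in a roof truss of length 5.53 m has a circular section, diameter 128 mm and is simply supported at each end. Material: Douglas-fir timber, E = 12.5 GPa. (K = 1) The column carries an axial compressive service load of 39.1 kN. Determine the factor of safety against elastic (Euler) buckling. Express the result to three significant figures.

n ≈ 1.36

I = πd⁴/64 = π×128⁴/64 = 1.318×10^7 mm⁴
I = 1.318×10^7 mm⁴ = 1.318×10^-5 m⁴
Effective length L_e = K·L = 1 × 5.53 = 5.530 m
P_cr = π²EI / L_e² = π² × 12.5×10⁹ × 1.318×10^-5 / 5.530² = 5.316×10^4 N
Factor of safety n = P_cr / P = 53.158 / 39.1 = 1.36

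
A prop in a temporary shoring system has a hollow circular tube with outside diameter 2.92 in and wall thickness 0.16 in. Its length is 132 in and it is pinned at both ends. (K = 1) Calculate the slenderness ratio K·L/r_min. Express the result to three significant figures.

λ ≈ 135

Inner diameter d_i = 2.92 − 2×0.16 = 2.600 in
I = π(d_o⁴ − d_i⁴)/64 = π(2.92⁴ − 2.600⁴)/64 = 1.325 in⁴
A = 1.387 in²;  r_min = √(I/A) = √(1.325/1.387) = 0.9774 in
L_e = K·L = 1 × 132 = 132.0 in
λ = L_e / r_min = 132.00 / 0.9774 = 135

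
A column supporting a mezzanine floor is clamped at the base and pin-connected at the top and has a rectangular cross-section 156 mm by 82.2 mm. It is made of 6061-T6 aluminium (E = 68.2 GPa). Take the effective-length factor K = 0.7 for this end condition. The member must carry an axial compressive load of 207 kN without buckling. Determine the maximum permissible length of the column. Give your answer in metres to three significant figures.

L_max ≈ 6.92 m

Buckling occurs about the weak axis: I_min = h·b³/12 with b = 82.2 mm (the shorter side).
I_min = 156×82.2³/12 = 7.220×10^6 mm⁴
I = 7.220×10^-6 m⁴
At the buckling limit P_cr = P = 2.070×10^5 N
From P_cr = π²EI/(K·L)²:  L = (1/K)·√(π²EI/P_cr) = (1/0.7)·√(π²×6.82×10^10×7.220×10^-6/2.070×10^5)
L = 6.92 m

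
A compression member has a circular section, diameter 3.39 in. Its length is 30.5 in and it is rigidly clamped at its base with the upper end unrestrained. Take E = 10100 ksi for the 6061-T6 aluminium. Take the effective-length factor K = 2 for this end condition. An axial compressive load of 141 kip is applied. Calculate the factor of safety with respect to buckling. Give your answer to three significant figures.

n ≈ 1.23

I = πd⁴/64 = π×3.39⁴/64 = 6.483 in⁴
Effective length L_e = K·L = 2 × 30.5 = 61.00 in
P_cr = π²EI / L_e² = π² × 10100×10³ × 6.483 / 61.00² = 1.737×10^5 lb
Factor of safety n = P_cr / P = 173.67 / 141 = 1.23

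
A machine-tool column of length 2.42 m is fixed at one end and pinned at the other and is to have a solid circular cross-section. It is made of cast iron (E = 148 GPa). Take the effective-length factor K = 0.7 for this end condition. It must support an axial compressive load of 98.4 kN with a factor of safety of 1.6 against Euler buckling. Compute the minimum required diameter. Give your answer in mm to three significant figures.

Required P_cr = n·P = 1.6 × 98.4 = 157.4 kN
L_e = K·L = 0.7 × 2.42 = 1.694 m
Required I = P_cr·L_e²/(π²E) = 1.574×10^5 × 1.694² / (π² × 1.48×10^11) = 3.093×10^-7 m⁴
I_req = 3.093×10^5 mm⁴
Solid circle: I = πd⁴/64  ⇒  d = (64I/π)^(1/4) = (64×3.093×10^5/π)^(1/4) = 50.1 mm

d ≈ 50.1 mm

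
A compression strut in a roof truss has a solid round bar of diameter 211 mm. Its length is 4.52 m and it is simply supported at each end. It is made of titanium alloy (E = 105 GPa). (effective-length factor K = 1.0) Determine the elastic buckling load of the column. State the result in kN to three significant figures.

I = πd⁴/64 = π×211⁴/64 = 9.730×10^7 mm⁴
I = 9.730×10^7 mm⁴ = 9.730×10^-5 m⁴
Effective length L_e = K·L = 1 × 4.52 = 4.520 m
P_cr = π²EI / L_e² = π² × 105×10⁹ × 9.730×10^-5 / 4.520² = 4.935×10^6 N

P_cr ≈ 4940 kN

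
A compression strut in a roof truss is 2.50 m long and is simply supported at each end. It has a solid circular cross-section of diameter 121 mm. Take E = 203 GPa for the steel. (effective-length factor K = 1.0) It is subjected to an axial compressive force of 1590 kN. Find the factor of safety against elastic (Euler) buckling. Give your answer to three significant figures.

I = πd⁴/64 = π×121⁴/64 = 1.052×10^7 mm⁴
I = 1.052×10^7 mm⁴ = 1.052×10^-5 m⁴
Effective length L_e = K·L = 1 × 2.50 = 2.500 m
P_cr = π²EI / L_e² = π² × 203×10⁹ × 1.052×10^-5 / 2.500² = 3.373×10^6 N
Factor of safety n = P_cr / P = 3373.1 / 1590 = 2.12

n ≈ 2.12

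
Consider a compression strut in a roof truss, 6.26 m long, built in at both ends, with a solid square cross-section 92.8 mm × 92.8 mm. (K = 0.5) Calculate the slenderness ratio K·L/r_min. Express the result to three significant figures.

I = a⁴/12 = 92.8⁴/12 = 6.180×10^6 mm⁴
A = 8.612×10^3 mm²;  r_min = √(I/A) = √(6.180×10^6/8.612×10^3) = 26.79 mm
L_e = K·L = 0.5 × 6.26 m = 3.130 m = 3130.0 mm
λ = L_e / r_min = 3130.0 / 26.79 = 117

λ ≈ 117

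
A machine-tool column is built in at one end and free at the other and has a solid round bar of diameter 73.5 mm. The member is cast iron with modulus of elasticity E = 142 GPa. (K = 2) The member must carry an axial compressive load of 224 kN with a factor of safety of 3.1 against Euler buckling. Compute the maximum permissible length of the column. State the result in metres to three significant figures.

L_max ≈ 0.850 m

I = πd⁴/64 = π×73.5⁴/64 = 1.433×10^6 mm⁴
I = 1.433×10^-6 m⁴
Required critical load P_cr = n·P = 3.1 × 224 = 694.4 kN = 6.944×10^5 N
From P_cr = π²EI/(K·L)²:  L = (1/K)·√(π²EI/P_cr) = (1/2)·√(π²×1.42×10^11×1.433×10^-6/6.944×10^5)
L = 0.850 m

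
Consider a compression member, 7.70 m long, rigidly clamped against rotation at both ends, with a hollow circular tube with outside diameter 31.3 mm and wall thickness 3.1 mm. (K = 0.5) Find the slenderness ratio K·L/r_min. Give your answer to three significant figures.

Inner diameter d_i = 31.3 − 2×3.1 = 25.10 mm
I = π(d_o⁴ − d_i⁴)/64 = π(31.3⁴ − 25.10⁴)/64 = 2.763×10^4 mm⁴
A = 274.6 mm²;  r_min = √(I/A) = √(2.763×10^4/274.6) = 10.03 mm
L_e = K·L = 0.5 × 7.70 m = 3.850 m = 3850.0 mm
λ = L_e / r_min = 3850.0 / 10.03 = 384

λ ≈ 384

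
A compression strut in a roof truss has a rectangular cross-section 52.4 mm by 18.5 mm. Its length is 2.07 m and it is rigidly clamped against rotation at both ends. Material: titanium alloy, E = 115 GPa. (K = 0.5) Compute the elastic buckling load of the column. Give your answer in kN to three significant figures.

Buckling occurs about the weak axis: I_min = h·b³/12 with b = 18.5 mm (the shorter side).
I_min = 52.4×18.5³/12 = 2.765×10^4 mm⁴
I = 2.765×10^4 mm⁴ = 2.765×10^-8 m⁴
Effective length L_e = K·L = 0.5 × 2.07 = 1.035 m
P_cr = π²EI / L_e² = π² × 115×10⁹ × 2.765×10^-8 / 1.035² = 2.929×10^4 N

P_cr ≈ 29.3 kN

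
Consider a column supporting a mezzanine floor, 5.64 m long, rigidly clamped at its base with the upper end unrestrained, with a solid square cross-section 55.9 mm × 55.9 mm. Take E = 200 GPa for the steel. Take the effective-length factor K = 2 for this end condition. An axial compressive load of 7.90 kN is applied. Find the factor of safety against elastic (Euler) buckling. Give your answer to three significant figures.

I = a⁴/12 = 55.9⁴/12 = 8.137×10^5 mm⁴
I = 8.137×10^5 mm⁴ = 8.137×10^-7 m⁴
Effective length L_e = K·L = 2 × 5.64 = 11.28 m
P_cr = π²EI / L_e² = π² × 200×10⁹ × 8.137×10^-7 / 11.28² = 1.262×10^4 N
Factor of safety n = P_cr / P = 12.623 / 7.90 = 1.60

n ≈ 1.60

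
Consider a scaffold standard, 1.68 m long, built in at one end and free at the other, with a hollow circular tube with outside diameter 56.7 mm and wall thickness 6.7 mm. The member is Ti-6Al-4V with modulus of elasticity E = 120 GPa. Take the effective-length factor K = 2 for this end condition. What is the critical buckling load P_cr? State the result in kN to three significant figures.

Inner diameter d_i = 56.7 − 2×6.7 = 43.30 mm
I = π(d_o⁴ − d_i⁴)/64 = π(56.7⁴ − 43.30⁴)/64 = 3.348×10^5 mm⁴
I = 3.348×10^5 mm⁴ = 3.348×10^-7 m⁴
Effective length L_e = K·L = 2 × 1.68 = 3.360 m
P_cr = π²EI / L_e² = π² × 120×10⁹ × 3.348×10^-7 / 3.360² = 3.512×10^4 N

P_cr ≈ 35.1 kN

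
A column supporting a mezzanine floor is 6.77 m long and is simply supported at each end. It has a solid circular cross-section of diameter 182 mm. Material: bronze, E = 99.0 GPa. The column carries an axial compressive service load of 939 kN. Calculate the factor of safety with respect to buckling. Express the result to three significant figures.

I = πd⁴/64 = π×182⁴/64 = 5.386×10^7 mm⁴
I = 5.386×10^7 mm⁴ = 5.386×10^-5 m⁴
Effective length L_e = K·L = 1 × 6.77 = 6.770 m
P_cr = π²EI / L_e² = π² × 99.0×10⁹ × 5.386×10^-5 / 6.770² = 1.148×10^6 N
Factor of safety n = P_cr / P = 1148.2 / 939 = 1.22

n ≈ 1.22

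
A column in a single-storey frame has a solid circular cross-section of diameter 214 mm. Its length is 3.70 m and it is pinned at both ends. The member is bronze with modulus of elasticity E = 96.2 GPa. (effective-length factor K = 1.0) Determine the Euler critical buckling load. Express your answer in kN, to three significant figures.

I = πd⁴/64 = π×214⁴/64 = 1.029×10^8 mm⁴
I = 1.029×10^8 mm⁴ = 1.029×10^-4 m⁴
Effective length L_e = K·L = 1 × 3.70 = 3.700 m
P_cr = π²EI / L_e² = π² × 96.2×10⁹ × 1.029×10^-4 / 3.700² = 7.140×10^6 N

P_cr ≈ 7140 kN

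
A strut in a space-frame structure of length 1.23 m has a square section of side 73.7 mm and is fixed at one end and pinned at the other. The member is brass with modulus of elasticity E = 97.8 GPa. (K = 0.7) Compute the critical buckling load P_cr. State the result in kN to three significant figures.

I = a⁴/12 = 73.7⁴/12 = 2.459×10^6 mm⁴
I = 2.459×10^6 mm⁴ = 2.459×10^-6 m⁴
Effective length L_e = K·L = 0.7 × 1.23 = 0.8610 m
P_cr = π²EI / L_e² = π² × 97.8×10⁹ × 2.459×10^-6 / 0.8610² = 3.201×10^6 N

P_cr ≈ 3200 kN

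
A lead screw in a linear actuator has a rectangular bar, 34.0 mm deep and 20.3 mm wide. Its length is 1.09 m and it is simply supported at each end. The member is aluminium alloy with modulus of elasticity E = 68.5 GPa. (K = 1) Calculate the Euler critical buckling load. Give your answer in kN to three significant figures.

P_cr ≈ 13.5 kN

Buckling occurs about the weak axis: I_min = h·b³/12 with b = 20.3 mm (the shorter side).
I_min = 34.0×20.3³/12 = 2.370×10^4 mm⁴
I = 2.370×10^4 mm⁴ = 2.370×10^-8 m⁴
Effective length L_e = K·L = 1 × 1.09 = 1.090 m
P_cr = π²EI / L_e² = π² × 68.5×10⁹ × 2.370×10^-8 / 1.090² = 1.349×10^4 N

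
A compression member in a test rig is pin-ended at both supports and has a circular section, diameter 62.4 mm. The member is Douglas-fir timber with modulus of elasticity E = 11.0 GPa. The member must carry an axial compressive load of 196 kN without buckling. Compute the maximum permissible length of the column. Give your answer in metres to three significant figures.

I = πd⁴/64 = π×62.4⁴/64 = 7.442×10^5 mm⁴
I = 7.442×10^-7 m⁴
At the buckling limit P_cr = P = 1.960×10^5 N
From P_cr = π²EI/(K·L)²:  L = (1/K)·√(π²EI/P_cr) = (1/1)·√(π²×1.10×10^10×7.442×10^-7/1.960×10^5)
L = 0.642 m

L_max ≈ 0.642 m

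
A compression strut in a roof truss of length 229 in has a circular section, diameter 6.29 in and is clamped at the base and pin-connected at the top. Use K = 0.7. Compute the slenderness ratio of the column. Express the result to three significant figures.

For a solid circle r = d/4 = 6.29/4 = 1.572 in
L_e = K·L = 0.7 × 229 = 160.3 in
λ = L_e / r_min = 160.30 / 1.572 = 102

λ ≈ 102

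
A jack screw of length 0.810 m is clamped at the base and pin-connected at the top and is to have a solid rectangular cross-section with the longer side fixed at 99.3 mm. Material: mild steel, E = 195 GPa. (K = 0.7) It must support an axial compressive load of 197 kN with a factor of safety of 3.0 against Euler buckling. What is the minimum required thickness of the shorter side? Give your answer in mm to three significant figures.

b ≈ 22.8 mm

Required P_cr = n·P = 3.0 × 197 = 591.0 kN
L_e = K·L = 0.7 × 0.810 = 0.5670 m
Required I = P_cr·L_e²/(π²E) = 5.910×10^5 × 0.5670² / (π² × 1.95×10^11) = 9.872×10^-8 m⁴
I_req = 9.872×10^4 mm⁴
Rectangle, weak axis: I_min = h·b³/12 with h = 99.3 mm fixed  ⇒  b = (12I/h)^(1/3) = 22.8 mm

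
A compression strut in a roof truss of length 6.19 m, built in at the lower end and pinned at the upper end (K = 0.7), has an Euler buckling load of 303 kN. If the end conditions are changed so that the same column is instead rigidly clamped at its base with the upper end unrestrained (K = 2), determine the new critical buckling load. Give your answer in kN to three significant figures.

P_cr ≈ 37.1 kN

P_cr ∝ 1/K², so P_cr,new = P_cr,old × (K_old/K_new)² = 303 × (0.7/2)²
= 303 × 0.1225 = 37.1 kN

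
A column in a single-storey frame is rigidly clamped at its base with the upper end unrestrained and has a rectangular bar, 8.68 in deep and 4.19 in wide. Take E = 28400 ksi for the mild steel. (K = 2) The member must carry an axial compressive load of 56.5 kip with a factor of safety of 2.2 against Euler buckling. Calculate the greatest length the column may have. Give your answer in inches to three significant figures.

L_max ≈ 173 in

Buckling occurs about the weak axis: I_min = h·b³/12 with b = 4.19 in (the shorter side).
I_min = 8.68×4.19³/12 = 53.21 in⁴
Required critical load P_cr = n·P = 2.2 × 56.5 = 124.3 kip = 1.243×10^5 lb
From P_cr = π²EI/(K·L)²:  L = (1/K)·√(π²EI/P_cr) = (1/2)·√(π²×2.84×10^7×53.21/1.243×10^5)
L = 173 in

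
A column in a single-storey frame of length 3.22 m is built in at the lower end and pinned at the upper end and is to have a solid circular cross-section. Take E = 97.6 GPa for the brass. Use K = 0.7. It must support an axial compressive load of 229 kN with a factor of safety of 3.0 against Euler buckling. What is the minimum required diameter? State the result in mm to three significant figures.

Required P_cr = n·P = 3.0 × 229 = 687.0 kN
L_e = K·L = 0.7 × 3.22 = 2.254 m
Required I = P_cr·L_e²/(π²E) = 6.870×10^5 × 2.254² / (π² × 9.76×10^10) = 3.623×10^-6 m⁴
I_req = 3.623×10^6 mm⁴
Solid circle: I = πd⁴/64  ⇒  d = (64I/π)^(1/4) = (64×3.623×10^6/π)^(1/4) = 92.7 mm

d ≈ 92.7 mm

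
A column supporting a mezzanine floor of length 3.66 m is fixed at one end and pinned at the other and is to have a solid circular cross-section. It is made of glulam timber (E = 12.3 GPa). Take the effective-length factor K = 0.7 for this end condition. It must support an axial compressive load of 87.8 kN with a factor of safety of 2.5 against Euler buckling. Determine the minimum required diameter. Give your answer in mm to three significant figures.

Required P_cr = n·P = 2.5 × 87.8 = 219.5 kN
L_e = K·L = 0.7 × 3.66 = 2.562 m
Required I = P_cr·L_e²/(π²E) = 2.195×10^5 × 2.562² / (π² × 1.23×10^10) = 1.187×10^-5 m⁴
I_req = 1.187×10^7 mm⁴
Solid circle: I = πd⁴/64  ⇒  d = (64I/π)^(1/4) = (64×1.187×10^7/π)^(1/4) = 125 mm

d ≈ 125 mm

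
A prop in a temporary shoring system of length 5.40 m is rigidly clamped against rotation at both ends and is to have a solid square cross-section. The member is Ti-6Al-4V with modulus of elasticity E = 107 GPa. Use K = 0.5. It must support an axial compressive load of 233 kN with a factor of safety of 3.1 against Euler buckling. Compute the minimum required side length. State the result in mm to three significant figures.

a ≈ 87.9 mm

Required P_cr = n·P = 3.1 × 233 = 722.3 kN
L_e = K·L = 0.5 × 5.40 = 2.700 m
Required I = P_cr·L_e²/(π²E) = 7.223×10^5 × 2.700² / (π² × 1.07×10^11) = 4.986×10^-6 m⁴
I_req = 4.986×10^6 mm⁴
Solid square: I = a⁴/12  ⇒  a = (12I)^(1/4) = (12×4.986×10^6)^(1/4) = 87.9 mm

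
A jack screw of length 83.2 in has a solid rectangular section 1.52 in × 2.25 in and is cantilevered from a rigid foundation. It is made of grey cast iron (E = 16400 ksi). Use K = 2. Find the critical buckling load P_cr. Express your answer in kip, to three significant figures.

Buckling occurs about the weak axis: I_min = h·b³/12 with b = 1.52 in (the shorter side).
I_min = 2.25×1.52³/12 = 0.6585 in⁴
Effective length L_e = K·L = 2 × 83.2 = 166.4 in
P_cr = π²EI / L_e² = π² × 16400×10³ × 0.6585 / 166.4² = 3.849×10^3 lb

P_cr ≈ 3.85 kip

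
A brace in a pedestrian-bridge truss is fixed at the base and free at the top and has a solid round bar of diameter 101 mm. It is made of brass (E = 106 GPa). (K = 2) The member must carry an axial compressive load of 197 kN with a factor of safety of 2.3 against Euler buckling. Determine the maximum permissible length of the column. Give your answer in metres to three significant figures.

I = πd⁴/64 = π×101⁴/64 = 5.108×10^6 mm⁴
I = 5.108×10^-6 m⁴
Required critical load P_cr = n·P = 2.3 × 197 = 453.1 kN = 4.531×10^5 N
From P_cr = π²EI/(K·L)²:  L = (1/K)·√(π²EI/P_cr) = (1/2)·√(π²×1.06×10^11×5.108×10^-6/4.531×10^5)
L = 1.72 m

L_max ≈ 1.72 m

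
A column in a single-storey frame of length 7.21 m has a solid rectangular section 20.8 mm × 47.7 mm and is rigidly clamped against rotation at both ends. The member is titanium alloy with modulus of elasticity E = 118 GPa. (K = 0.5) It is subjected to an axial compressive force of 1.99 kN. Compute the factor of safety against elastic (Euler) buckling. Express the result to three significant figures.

Buckling occurs about the weak axis: I_min = h·b³/12 with b = 20.8 mm (the shorter side).
I_min = 47.7×20.8³/12 = 3.577×10^4 mm⁴
I = 3.577×10^4 mm⁴ = 3.577×10^-8 m⁴
Effective length L_e = K·L = 0.5 × 7.21 = 3.605 m
P_cr = π²EI / L_e² = π² × 118×10⁹ × 3.577×10^-8 / 3.605² = 3.206×10^3 N
Factor of safety n = P_cr / P = 3.2055 / 1.99 = 1.61

n ≈ 1.61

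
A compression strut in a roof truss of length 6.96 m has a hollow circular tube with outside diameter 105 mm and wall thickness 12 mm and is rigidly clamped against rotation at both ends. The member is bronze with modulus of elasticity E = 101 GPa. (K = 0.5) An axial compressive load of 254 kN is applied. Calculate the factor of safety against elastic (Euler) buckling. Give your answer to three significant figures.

Inner diameter d_i = 105 − 2×12 = 81.00 mm
I = π(d_o⁴ − d_i⁴)/64 = π(105⁴ − 81.00⁴)/64 = 3.854×10^6 mm⁴
I = 3.854×10^6 mm⁴ = 3.854×10^-6 m⁴
Effective length L_e = K·L = 0.5 × 6.96 = 3.480 m
P_cr = π²EI / L_e² = π² × 101×10⁹ × 3.854×10^-6 / 3.480² = 3.172×10^5 N
Factor of safety n = P_cr / P = 317.19 / 254 = 1.25

n ≈ 1.25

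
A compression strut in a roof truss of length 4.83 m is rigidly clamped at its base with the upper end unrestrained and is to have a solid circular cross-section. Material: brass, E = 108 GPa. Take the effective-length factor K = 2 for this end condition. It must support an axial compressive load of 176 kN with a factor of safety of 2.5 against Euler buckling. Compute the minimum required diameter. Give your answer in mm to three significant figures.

Required P_cr = n·P = 2.5 × 176 = 440.0 kN
L_e = K·L = 2 × 4.83 = 9.660 m
Required I = P_cr·L_e²/(π²E) = 4.400×10^5 × 9.660² / (π² × 1.08×10^11) = 3.852×10^-5 m⁴
I_req = 3.852×10^7 mm⁴
Solid circle: I = πd⁴/64  ⇒  d = (64I/π)^(1/4) = (64×3.852×10^7/π)^(1/4) = 167 mm

d ≈ 167 mm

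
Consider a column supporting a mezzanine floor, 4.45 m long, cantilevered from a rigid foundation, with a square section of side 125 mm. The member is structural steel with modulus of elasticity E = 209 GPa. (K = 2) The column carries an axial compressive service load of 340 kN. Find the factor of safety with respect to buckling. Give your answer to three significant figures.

I = a⁴/12 = 125⁴/12 = 2.035×10^7 mm⁴
I = 2.035×10^7 mm⁴ = 2.035×10^-5 m⁴
Effective length L_e = K·L = 2 × 4.45 = 8.900 m
P_cr = π²EI / L_e² = π² × 209×10⁹ × 2.035×10^-5 / 8.900² = 5.298×10^5 N
Factor of safety n = P_cr / P = 529.82 / 340 = 1.56

n ≈ 1.56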